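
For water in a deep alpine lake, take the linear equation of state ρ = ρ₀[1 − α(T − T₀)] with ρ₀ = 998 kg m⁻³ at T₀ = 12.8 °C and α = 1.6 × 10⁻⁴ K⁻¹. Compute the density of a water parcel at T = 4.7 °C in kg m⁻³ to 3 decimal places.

T − T₀ = -8.1 K.
Bracket = 1 − α·(-8.1) = 1 + (1.296 × 10⁻³) = 1.0012960.
ρ = 998 × 1.0012960 = 999.293 kg m⁻³.

999.293 kg m⁻³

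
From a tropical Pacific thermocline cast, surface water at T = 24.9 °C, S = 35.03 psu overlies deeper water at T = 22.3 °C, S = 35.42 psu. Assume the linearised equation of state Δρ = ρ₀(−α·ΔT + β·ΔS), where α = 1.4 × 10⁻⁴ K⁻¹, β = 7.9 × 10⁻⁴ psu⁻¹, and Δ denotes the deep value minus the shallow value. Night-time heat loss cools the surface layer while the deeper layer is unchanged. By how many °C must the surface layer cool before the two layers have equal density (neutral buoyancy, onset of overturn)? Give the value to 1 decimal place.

4.8 °C

Neutral buoyancy requires Δρ = 0, i.e. −α(T_deep − T_surf′) + β(S_deep − S_surf) = 0.
T_surf′ = T_deep − (β/α)·ΔS = 22.3 − (7.9 × 10⁻⁴/1.4 × 10⁻⁴)·(+0.39) = 20.099 °C.
Cooling required: 24.9 − (20.099) = 4.801 °C.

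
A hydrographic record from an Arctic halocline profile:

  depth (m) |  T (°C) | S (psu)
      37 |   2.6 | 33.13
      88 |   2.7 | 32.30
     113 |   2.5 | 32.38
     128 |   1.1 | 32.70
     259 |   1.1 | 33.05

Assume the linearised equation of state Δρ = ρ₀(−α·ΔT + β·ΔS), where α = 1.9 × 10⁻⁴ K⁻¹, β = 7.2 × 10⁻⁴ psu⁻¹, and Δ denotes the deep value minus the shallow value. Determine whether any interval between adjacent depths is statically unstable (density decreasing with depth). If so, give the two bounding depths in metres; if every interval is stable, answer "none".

37–88 m

Evaluate Δρ/ρ₀ = −αΔT + βΔS across each adjacent pair:
  37–88 m: −αΔT+βΔS = −(1.9 × 10⁻⁴)(+0.1)+(7.2 × 10⁻⁴)(-0.83) = -6.2 × 10⁻⁴ → UNSTABLE
  88–113 m: −αΔT+βΔS = −(1.9 × 10⁻⁴)(-0.2)+(7.2 × 10⁻⁴)(+0.08) = 9.6 × 10⁻⁵ → stable
  113–128 m: −αΔT+βΔS = −(1.9 × 10⁻⁴)(-1.4)+(7.2 × 10⁻⁴)(+0.32) = 5.0 × 10⁻⁴ → stable
  128–259 m: −αΔT+βΔS = −(1.9 × 10⁻⁴)(+0.0)+(7.2 × 10⁻⁴)(+0.35) = 2.5 × 10⁻⁴ → stable
The 37–88 m interval has Δρ < 0: lighter water underlies denser water.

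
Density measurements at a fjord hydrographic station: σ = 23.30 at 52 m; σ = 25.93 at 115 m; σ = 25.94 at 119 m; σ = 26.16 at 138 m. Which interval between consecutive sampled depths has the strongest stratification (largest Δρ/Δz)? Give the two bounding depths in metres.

52–115 m

Compute the density gradient over each adjacent pair:
  52–115 m: Δρ/Δz = 2.63/63 = 0.042 kg m⁻⁴
  115–119 m: Δρ/Δz = 0.01/4 = 2.5 × 10⁻³ kg m⁻⁴
  119–138 m: Δρ/Δz = 0.22/19 = 0.012 kg m⁻⁴
The largest gradient is in the 52–115 m interval — the pycnocline.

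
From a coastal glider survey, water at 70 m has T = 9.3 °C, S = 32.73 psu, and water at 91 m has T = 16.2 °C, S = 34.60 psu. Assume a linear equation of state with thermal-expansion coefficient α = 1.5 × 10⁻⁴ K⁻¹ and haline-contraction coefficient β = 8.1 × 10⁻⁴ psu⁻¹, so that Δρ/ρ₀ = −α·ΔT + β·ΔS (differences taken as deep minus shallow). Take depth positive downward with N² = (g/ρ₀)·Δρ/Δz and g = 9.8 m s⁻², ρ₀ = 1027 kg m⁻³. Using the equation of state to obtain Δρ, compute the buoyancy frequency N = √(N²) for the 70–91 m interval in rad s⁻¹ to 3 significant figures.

0.0150 rad s⁻¹

ΔT = +6.9 K, ΔS = +1.87 psu (deep − shallow).
Δρ/ρ₀ = −αΔT + βΔS = -1.035 × 10⁻³ + 1.5147 × 10⁻³ = 4.797 × 10⁻⁴, so Δρ ≈ 0.4927 kg m⁻³.
N² = (g/ρ₀)·Δρ/Δz = g·(Δρ/ρ₀)/Δz = 9.8 × 4.797 × 10⁻⁴ / 21 = 2.2386 × 10⁻⁴ s⁻².
N = √(2.2386 × 10⁻⁴) = 0.014962 rad s⁻¹ ≈ 0.0150 rad s⁻¹.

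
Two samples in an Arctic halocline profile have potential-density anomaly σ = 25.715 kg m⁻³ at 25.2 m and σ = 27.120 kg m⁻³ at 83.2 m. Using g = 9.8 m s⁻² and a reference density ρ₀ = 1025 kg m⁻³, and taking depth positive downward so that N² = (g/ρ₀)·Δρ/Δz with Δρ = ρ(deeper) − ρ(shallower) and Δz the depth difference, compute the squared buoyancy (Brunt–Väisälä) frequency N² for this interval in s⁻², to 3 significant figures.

Δρ = 1027.120 − 1025.715 = 1.405 kg m⁻³ over Δz = 83.2 − 25.2 = 58 m.
N² = (9.8/1025) × (1.405/58) = 2.3161 × 10⁻⁴ s⁻² ≈ 2.32 × 10⁻⁴ s⁻².

2.32 × 10⁻⁴ s⁻²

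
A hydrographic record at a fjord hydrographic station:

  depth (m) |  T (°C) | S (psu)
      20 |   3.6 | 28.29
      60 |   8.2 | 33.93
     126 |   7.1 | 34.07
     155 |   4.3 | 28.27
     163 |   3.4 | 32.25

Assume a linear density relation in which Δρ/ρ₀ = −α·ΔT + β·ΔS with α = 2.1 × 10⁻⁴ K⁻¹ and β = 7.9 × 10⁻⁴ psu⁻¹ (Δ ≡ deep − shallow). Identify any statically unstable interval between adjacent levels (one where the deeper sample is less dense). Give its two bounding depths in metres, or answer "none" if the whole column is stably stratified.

Evaluate Δρ/ρ₀ = −αΔT + βΔS across each adjacent pair:
  20–60 m: −αΔT+βΔS = −(2.1 × 10⁻⁴)(+4.6)+(7.9 × 10⁻⁴)(+5.64) = 3.5 × 10⁻³ → stable
  60–126 m: −αΔT+βΔS = −(2.1 × 10⁻⁴)(-1.1)+(7.9 × 10⁻⁴)(+0.14) = 3.4 × 10⁻⁴ → stable
  126–155 m: −αΔT+βΔS = −(2.1 × 10⁻⁴)(-2.8)+(7.9 × 10⁻⁴)(-5.80) = -4.0 × 10⁻³ → UNSTABLE
  155–163 m: −αΔT+βΔS = −(2.1 × 10⁻⁴)(-0.9)+(7.9 × 10⁻⁴)(+3.98) = 3.3 × 10⁻³ → stable
The 126–155 m interval has Δρ < 0: lighter water underlies denser water.

126–155 m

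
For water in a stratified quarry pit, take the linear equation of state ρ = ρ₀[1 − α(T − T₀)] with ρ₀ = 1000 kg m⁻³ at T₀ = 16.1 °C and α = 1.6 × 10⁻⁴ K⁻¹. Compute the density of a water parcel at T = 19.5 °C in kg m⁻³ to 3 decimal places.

999.456 kg m⁻³

T − T₀ = +3.4 K.
Bracket = 1 − α·(+3.4) = 1 + (-5.44 × 10⁻⁴) = 0.9994560.
ρ = 1000 × 0.9994560 = 999.456 kg m⁻³.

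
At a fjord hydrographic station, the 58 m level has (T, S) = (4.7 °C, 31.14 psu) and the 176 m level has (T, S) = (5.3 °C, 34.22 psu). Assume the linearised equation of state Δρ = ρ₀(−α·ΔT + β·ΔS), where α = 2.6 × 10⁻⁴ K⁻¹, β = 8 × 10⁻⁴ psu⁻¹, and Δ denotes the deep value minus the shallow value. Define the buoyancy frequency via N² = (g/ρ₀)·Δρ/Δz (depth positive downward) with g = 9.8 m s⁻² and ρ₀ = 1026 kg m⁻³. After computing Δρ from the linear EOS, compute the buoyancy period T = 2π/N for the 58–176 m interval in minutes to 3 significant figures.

7.56 min

ΔT = +0.6 K, ΔS = +3.08 psu (deep − shallow).
Δρ/ρ₀ = −αΔT + βΔS = -1.56 × 10⁻⁴ + 2.464 × 10⁻³ = 2.308 × 10⁻³, so Δρ ≈ 2.368 kg m⁻³.
N² = (g/ρ₀)·Δρ/Δz = g·(Δρ/ρ₀)/Δz = 9.8 × 2.308 × 10⁻³ / 118 = 1.9168 × 10⁻⁴ s⁻².
N = √(1.9168 × 10⁻⁴) = 0.013845 rad s⁻¹ → T = 2π/N = 453.82 s = 7.5637 min ≈ 7.56 min.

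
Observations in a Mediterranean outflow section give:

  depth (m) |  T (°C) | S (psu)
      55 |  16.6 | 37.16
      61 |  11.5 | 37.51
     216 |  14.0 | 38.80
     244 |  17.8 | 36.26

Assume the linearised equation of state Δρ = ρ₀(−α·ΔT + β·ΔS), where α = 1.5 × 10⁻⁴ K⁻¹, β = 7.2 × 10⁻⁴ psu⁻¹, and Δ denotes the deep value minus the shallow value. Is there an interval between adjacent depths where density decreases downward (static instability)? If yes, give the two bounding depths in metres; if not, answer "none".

216–244 m

Evaluate Δρ/ρ₀ = −αΔT + βΔS across each adjacent pair:
  55–61 m: −αΔT+βΔS = −(1.5 × 10⁻⁴)(-5.1)+(7.2 × 10⁻⁴)(+0.35) = 1.0 × 10⁻³ → stable
  61–216 m: −αΔT+βΔS = −(1.5 × 10⁻⁴)(+2.5)+(7.2 × 10⁻⁴)(+1.29) = 5.5 × 10⁻⁴ → stable
  216–244 m: −αΔT+βΔS = −(1.5 × 10⁻⁴)(+3.8)+(7.2 × 10⁻⁴)(-2.54) = -2.4 × 10⁻³ → UNSTABLE
The 216–244 m interval has Δρ < 0: lighter water underlies denser water.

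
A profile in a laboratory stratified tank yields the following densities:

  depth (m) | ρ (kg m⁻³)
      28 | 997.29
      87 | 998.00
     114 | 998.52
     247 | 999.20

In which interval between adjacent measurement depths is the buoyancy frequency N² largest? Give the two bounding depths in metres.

Compute the density gradient over each adjacent pair:
  28–87 m: Δρ/Δz = 0.71/59 = 0.012 kg m⁻⁴
  87–114 m: Δρ/Δz = 0.52/27 = 0.019 kg m⁻⁴
  114–247 m: Δρ/Δz = 0.68/133 = 5.1 × 10⁻³ kg m⁻⁴
The largest gradient is in the 87–114 m interval — the pycnocline.

87–114 m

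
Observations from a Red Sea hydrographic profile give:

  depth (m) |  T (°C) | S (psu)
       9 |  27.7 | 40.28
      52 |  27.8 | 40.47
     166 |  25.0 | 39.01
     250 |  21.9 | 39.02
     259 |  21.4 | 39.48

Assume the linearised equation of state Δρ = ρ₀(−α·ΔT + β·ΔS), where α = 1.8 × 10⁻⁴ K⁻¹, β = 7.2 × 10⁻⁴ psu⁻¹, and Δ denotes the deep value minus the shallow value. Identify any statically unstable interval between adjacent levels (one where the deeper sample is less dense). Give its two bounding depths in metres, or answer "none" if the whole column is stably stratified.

Evaluate Δρ/ρ₀ = −αΔT + βΔS across each adjacent pair:
  9–52 m: −αΔT+βΔS = −(1.8 × 10⁻⁴)(+0.1)+(7.2 × 10⁻⁴)(+0.19) = 1.2 × 10⁻⁴ → stable
  52–166 m: −αΔT+βΔS = −(1.8 × 10⁻⁴)(-2.8)+(7.2 × 10⁻⁴)(-1.46) = -5.5 × 10⁻⁴ → UNSTABLE
  166–250 m: −αΔT+βΔS = −(1.8 × 10⁻⁴)(-3.1)+(7.2 × 10⁻⁴)(+0.01) = 5.7 × 10⁻⁴ → stable
  250–259 m: −αΔT+βΔS = −(1.8 × 10⁻⁴)(-0.5)+(7.2 × 10⁻⁴)(+0.46) = 4.2 × 10⁻⁴ → stable
The 52–166 m interval has Δρ < 0: lighter water underlies denser water.

52–166 m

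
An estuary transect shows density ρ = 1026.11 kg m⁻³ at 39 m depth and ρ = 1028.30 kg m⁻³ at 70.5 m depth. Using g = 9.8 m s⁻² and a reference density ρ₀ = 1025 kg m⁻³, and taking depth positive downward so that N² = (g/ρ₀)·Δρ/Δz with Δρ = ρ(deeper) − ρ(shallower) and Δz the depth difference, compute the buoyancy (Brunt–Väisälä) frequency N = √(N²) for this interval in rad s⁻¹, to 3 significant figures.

Δρ = 1028.30 − 1026.11 = 2.19 kg m⁻³ over Δz = 70.5 − 39 = 31.5 m.
N² = (9.8/1025) × (2.19/31.5) = 6.6472 × 10⁻⁴ s⁻².
N = √(6.6472 × 10⁻⁴) = 0.025782 rad s⁻¹ ≈ 0.0258 rad s⁻¹.

0.0258 rad s⁻¹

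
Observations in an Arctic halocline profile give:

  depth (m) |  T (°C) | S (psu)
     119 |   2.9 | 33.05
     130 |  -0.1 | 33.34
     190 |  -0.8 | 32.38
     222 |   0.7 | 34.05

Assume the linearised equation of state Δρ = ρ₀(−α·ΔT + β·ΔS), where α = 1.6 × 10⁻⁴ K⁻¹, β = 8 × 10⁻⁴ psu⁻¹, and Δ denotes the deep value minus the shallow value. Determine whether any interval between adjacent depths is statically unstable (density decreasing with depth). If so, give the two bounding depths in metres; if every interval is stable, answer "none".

Evaluate Δρ/ρ₀ = −αΔT + βΔS across each adjacent pair:
  119–130 m: −αΔT+βΔS = −(1.6 × 10⁻⁴)(-3.0)+(8 × 10⁻⁴)(+0.29) = 7.1 × 10⁻⁴ → stable
  130–190 m: −αΔT+βΔS = −(1.6 × 10⁻⁴)(-0.7)+(8 × 10⁻⁴)(-0.96) = -6.6 × 10⁻⁴ → UNSTABLE
  190–222 m: −αΔT+βΔS = −(1.6 × 10⁻⁴)(+1.5)+(8 × 10⁻⁴)(+1.67) = 1.1 × 10⁻³ → stable
The 130–190 m interval has Δρ < 0: lighter water underlies denser water.

130–190 m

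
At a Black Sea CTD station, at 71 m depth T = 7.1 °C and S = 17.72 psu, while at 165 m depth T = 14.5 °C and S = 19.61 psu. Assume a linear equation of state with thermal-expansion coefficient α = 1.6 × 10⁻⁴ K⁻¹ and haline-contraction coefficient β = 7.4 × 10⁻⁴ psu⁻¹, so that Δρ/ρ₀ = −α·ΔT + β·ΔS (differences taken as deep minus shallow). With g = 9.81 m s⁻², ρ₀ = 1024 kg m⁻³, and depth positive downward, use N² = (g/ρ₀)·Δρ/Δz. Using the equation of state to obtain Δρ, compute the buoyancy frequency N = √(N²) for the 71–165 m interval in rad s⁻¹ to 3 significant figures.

ΔT = +7.4 K, ΔS = +1.89 psu (deep − shallow).
Δρ/ρ₀ = −αΔT + βΔS = -1.184 × 10⁻³ + 1.3986 × 10⁻³ = 2.146 × 10⁻⁴, so Δρ ≈ 0.2198 kg m⁻³.
N² = (g/ρ₀)·Δρ/Δz = g·(Δρ/ρ₀)/Δz = 9.81 × 2.146 × 10⁻⁴ / 94 = 2.2396 × 10⁻⁵ s⁻².
N = √(2.2396 × 10⁻⁵) = 4.7324 × 10⁻³ rad s⁻¹ ≈ 4.73 × 10⁻³ rad s⁻¹.

4.73 × 10⁻³ rad s⁻¹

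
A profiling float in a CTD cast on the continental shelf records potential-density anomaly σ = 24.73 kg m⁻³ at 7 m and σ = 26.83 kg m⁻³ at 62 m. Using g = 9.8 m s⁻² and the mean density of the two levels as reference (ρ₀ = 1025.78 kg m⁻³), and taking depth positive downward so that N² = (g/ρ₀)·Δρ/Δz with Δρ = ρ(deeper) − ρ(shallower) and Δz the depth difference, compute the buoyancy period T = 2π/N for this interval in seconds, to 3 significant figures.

329 s

Δρ = 1026.83 − 1024.73 = 2.10 kg m⁻³ over Δz = 62 − 7 = 55 m.
N² = (9.8/1025.78) × (2.10/55) = 3.6478 × 10⁻⁴ s⁻².
N = √(3.6478 × 10⁻⁴) = 0.019099 rad s⁻¹, so T = 2π/N = 328.98 s ≈ 329 s.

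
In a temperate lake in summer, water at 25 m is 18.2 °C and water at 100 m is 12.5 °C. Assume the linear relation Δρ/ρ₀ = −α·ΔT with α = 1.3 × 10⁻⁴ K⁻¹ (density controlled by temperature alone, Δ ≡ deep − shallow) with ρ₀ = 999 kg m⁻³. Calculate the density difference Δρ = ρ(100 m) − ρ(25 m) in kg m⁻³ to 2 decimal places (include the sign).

+0.74 kg m⁻³

ΔT = -5.7 K, Δρ/ρ₀ = −αΔT = 7.41 × 10⁻⁴.
Δρ = 999 × (7.41 × 10⁻⁴) = +0.74 kg m⁻³.
Positive Δρ: denser below, stable.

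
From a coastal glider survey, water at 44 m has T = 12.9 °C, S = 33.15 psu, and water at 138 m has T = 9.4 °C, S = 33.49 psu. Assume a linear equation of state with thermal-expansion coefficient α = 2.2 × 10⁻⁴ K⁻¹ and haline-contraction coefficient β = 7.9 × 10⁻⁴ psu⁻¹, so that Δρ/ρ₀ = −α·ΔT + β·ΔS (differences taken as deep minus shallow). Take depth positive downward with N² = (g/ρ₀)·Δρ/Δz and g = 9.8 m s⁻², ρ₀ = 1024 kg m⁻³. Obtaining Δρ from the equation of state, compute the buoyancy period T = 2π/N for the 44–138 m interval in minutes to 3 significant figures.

ΔT = -3.5 K, ΔS = +0.34 psu (deep − shallow).
Δρ/ρ₀ = −αΔT + βΔS = 7.70 × 10⁻⁴ + 2.686 × 10⁻⁴ = 1.0386 × 10⁻³, so Δρ ≈ 1.064 kg m⁻³.
N² = (g/ρ₀)·Δρ/Δz = g·(Δρ/ρ₀)/Δz = 9.8 × 1.0386 × 10⁻³ / 94 = 1.0828 × 10⁻⁴ s⁻².
N = √(1.0828 × 10⁻⁴) = 0.010406 rad s⁻¹ → T = 2π/N = 603.80 s = 10.063 min ≈ 10.1 min.

10.1 min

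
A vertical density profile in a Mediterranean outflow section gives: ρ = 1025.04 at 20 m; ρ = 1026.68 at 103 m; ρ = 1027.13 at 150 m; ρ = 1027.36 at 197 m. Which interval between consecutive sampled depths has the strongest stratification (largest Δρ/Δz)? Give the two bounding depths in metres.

Compute the density gradient over each adjacent pair:
  20–103 m: Δρ/Δz = 1.64/83 = 0.020 kg m⁻⁴
  103–150 m: Δρ/Δz = 0.45/47 = 9.6 × 10⁻³ kg m⁻⁴
  150–197 m: Δρ/Δz = 0.23/47 = 4.9 × 10⁻³ kg m⁻⁴
The largest gradient is in the 20–103 m interval — the pycnocline.

20–103 m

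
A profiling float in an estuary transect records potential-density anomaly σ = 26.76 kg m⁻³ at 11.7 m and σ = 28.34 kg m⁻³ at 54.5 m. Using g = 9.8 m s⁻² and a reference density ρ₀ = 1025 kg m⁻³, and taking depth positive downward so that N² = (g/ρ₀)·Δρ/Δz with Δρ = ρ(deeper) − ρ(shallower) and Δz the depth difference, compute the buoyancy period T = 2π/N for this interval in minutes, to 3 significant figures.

Δρ = 1028.34 − 1026.76 = 1.58 kg m⁻³ over Δz = 54.5 − 11.7 = 42.8 m.
N² = (9.8/1025) × (1.58/42.8) = 3.5295 × 10⁻⁴ s⁻².
N = √(3.5295 × 10⁻⁴) = 0.018787 rad s⁻¹, so T = 2π/N = 334.44 s = 5.5740 min ≈ 5.57 min.

5.57 min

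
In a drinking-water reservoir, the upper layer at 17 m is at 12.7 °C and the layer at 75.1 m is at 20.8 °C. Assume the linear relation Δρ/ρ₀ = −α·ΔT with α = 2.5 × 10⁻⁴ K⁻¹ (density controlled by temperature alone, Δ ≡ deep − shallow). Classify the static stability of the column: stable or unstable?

unstable

ΔT = 20.8 − 12.7 = +8.1 K, so Δρ/ρ₀ = −αΔT = -2.025 × 10⁻³.
Δρ/ρ₀ < 0, so Δρ < 0: deeper water is lighter → statically unstable; the column would overturn.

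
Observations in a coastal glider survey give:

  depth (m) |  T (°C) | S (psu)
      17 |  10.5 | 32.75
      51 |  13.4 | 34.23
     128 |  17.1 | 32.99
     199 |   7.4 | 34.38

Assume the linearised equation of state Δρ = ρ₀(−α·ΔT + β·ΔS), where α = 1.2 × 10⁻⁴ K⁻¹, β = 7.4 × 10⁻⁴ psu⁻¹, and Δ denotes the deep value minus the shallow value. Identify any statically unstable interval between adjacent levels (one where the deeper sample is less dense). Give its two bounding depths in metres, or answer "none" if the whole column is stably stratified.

Evaluate Δρ/ρ₀ = −αΔT + βΔS across each adjacent pair:
  17–51 m: −αΔT+βΔS = −(1.2 × 10⁻⁴)(+2.9)+(7.4 × 10⁻⁴)(+1.48) = 7.5 × 10⁻⁴ → stable
  51–128 m: −αΔT+βΔS = −(1.2 × 10⁻⁴)(+3.7)+(7.4 × 10⁻⁴)(-1.24) = -1.4 × 10⁻³ → UNSTABLE
  128–199 m: −αΔT+βΔS = −(1.2 × 10⁻⁴)(-9.7)+(7.4 × 10⁻⁴)(+1.39) = 2.2 × 10⁻³ → stable
The 51–128 m interval has Δρ < 0: lighter water underlies denser water.

51–128 m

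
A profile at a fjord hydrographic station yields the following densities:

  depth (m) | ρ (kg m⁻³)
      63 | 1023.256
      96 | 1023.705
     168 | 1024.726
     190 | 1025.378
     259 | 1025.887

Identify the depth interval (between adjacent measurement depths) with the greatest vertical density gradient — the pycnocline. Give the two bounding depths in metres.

168–190 m

Compute the density gradient over each adjacent pair:
  63–96 m: Δρ/Δz = 0.449/33 = 0.014 kg m⁻⁴
  96–168 m: Δρ/Δz = 1.021/72 = 0.014 kg m⁻⁴
  168–190 m: Δρ/Δz = 0.652/22 = 0.030 kg m⁻⁴
  190–259 m: Δρ/Δz = 0.509/69 = 7.4 × 10⁻³ kg m⁻⁴
The largest gradient is in the 168–190 m interval — the pycnocline.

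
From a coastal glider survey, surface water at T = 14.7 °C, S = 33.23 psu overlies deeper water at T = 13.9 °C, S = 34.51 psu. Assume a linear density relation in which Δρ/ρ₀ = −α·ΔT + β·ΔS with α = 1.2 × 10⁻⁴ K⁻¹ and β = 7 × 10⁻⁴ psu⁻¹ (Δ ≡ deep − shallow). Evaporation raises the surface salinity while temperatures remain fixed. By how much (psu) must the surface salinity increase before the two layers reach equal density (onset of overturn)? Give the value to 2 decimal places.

1.42 psu

Neutral buoyancy requires −α(T_deep − T_surf) + β(S_deep − S_surf′) = 0.
S_surf′ = S_deep − (α/β)·ΔT = 34.51 − (1.2 × 10⁻⁴/7 × 10⁻⁴)·(-0.8) = 34.6471 psu.
Increase required: 34.6471 − 33.23 = 1.4171 psu.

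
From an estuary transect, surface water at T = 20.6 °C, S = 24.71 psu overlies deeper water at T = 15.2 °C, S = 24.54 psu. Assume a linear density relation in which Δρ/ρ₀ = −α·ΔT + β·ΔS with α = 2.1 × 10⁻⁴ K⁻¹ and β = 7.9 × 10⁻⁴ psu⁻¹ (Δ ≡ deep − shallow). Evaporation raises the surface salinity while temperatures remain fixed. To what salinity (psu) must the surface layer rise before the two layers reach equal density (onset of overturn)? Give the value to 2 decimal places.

25.98 psu

Neutral buoyancy requires −α(T_deep − T_surf) + β(S_deep − S_surf′) = 0.
S_surf′ = S_deep − (α/β)·ΔT = 24.54 − (2.1 × 10⁻⁴/7.9 × 10⁻⁴)·(-5.4) = 25.9754 psu.
Increase required: 25.9754 − 24.71 = 1.2654 psu.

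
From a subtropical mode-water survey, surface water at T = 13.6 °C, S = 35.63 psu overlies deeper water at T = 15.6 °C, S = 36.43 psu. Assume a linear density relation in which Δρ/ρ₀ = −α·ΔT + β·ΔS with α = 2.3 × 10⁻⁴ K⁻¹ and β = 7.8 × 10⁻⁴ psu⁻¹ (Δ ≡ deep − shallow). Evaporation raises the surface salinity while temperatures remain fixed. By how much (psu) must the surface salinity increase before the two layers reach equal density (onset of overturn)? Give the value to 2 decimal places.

0.21 psu

Neutral buoyancy requires −α(T_deep − T_surf) + β(S_deep − S_surf′) = 0.
S_surf′ = S_deep − (α/β)·ΔT = 36.43 − (2.3 × 10⁻⁴/7.8 × 10⁻⁴)·(+2.0) = 35.8403 psu.
Increase required: 35.8403 − 35.63 = 0.2103 psu.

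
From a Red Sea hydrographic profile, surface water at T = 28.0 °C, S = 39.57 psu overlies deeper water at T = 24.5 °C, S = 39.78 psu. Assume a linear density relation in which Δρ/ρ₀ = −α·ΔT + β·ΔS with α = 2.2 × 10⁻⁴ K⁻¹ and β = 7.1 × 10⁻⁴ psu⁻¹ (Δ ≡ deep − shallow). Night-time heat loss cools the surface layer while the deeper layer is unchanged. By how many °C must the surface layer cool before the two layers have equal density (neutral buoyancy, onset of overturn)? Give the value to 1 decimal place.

4.2 °C

Neutral buoyancy requires Δρ = 0, i.e. −α(T_deep − T_surf′) + β(S_deep − S_surf) = 0.
T_surf′ = T_deep − (β/α)·ΔS = 24.5 − (7.1 × 10⁻⁴/2.2 × 10⁻⁴)·(+0.21) = 23.822 °C.
Cooling required: 28.0 − (23.822) = 4.178 °C.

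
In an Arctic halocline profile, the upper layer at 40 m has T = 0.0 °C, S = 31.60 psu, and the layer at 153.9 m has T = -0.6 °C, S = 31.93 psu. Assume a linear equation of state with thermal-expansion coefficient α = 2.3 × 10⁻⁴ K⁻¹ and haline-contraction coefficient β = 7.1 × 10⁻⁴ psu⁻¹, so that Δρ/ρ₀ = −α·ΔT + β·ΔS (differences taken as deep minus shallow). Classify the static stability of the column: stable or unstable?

stable

ΔT = -0.6 − 0.0 = -0.6 K and ΔS = 31.93 − 31.60 = +0.33 psu (deep − shallow).
−αΔT = 1.38 × 10⁻⁴; βΔS = 2.343 × 10⁻⁴; sum Δρ/ρ₀ = 3.723 × 10⁻⁴.
Δρ/ρ₀ > 0, so Δρ > 0: deeper water is denser → statically stable.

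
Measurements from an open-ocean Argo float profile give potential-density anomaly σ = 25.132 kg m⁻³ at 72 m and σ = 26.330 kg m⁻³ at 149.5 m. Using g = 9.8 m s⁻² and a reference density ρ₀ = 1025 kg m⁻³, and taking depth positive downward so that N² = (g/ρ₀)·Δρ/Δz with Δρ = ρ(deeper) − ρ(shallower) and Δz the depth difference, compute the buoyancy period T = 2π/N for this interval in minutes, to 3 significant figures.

8.61 min

Δρ = 1026.330 − 1025.132 = 1.198 kg m⁻³ over Δz = 149.5 − 72 = 77.5 m.
N² = (9.8/1025) × (1.198/77.5) = 1.4779 × 10⁻⁴ s⁻².
N = √(1.4779 × 10⁻⁴) = 0.012157 rad s⁻¹, so T = 2π/N = 516.84 s = 8.6140 min ≈ 8.61 min.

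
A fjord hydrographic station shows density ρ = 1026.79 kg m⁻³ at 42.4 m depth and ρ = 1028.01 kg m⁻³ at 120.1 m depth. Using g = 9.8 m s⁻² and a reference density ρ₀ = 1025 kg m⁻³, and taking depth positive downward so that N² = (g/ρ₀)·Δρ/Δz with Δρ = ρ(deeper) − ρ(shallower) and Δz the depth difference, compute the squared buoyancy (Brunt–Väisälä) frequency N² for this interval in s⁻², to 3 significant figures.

1.50 × 10⁻⁴ s⁻²

Δρ = 1028.01 − 1026.79 = 1.22 kg m⁻³ over Δz = 120.1 − 42.4 = 77.7 m.
N² = (9.8/1025) × (1.22/77.7) = 1.5012 × 10⁻⁴ s⁻² ≈ 1.50 × 10⁻⁴ s⁻².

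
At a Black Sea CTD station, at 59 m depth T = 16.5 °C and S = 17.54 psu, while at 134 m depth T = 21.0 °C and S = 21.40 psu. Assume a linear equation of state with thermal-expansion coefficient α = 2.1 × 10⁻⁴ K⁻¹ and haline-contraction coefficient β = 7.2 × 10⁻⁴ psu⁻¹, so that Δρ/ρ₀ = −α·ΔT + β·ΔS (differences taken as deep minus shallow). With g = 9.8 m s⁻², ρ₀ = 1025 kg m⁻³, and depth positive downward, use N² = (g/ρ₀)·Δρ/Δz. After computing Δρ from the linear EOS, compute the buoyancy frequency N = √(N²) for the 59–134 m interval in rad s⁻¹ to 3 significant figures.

ΔT = +4.5 K, ΔS = +3.86 psu (deep − shallow).
Δρ/ρ₀ = −αΔT + βΔS = -9.45 × 10⁻⁴ + 2.7792 × 10⁻³ = 1.8342 × 10⁻³, so Δρ ≈ 1.880 kg m⁻³.
N² = (g/ρ₀)·Δρ/Δz = g·(Δρ/ρ₀)/Δz = 9.8 × 1.8342 × 10⁻³ / 75 = 2.3967 × 10⁻⁴ s⁻².
N = √(2.3967 × 10⁻⁴) = 0.015481 rad s⁻¹ ≈ 0.0155 rad s⁻¹.

0.0155 rad s⁻¹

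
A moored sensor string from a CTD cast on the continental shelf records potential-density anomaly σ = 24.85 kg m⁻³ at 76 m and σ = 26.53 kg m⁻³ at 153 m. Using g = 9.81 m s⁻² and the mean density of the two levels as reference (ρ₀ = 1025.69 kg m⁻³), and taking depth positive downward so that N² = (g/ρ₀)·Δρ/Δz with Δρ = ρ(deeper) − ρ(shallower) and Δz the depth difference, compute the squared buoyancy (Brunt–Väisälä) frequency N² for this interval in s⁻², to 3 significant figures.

2.09 × 10⁻⁴ s⁻²

Δρ = 1026.53 − 1024.85 = 1.68 kg m⁻³ over Δz = 153 − 76 = 77 m.
N² = (9.81/1025.69) × (1.68/77) = 2.0868 × 10⁻⁴ s⁻² ≈ 2.09 × 10⁻⁴ s⁻².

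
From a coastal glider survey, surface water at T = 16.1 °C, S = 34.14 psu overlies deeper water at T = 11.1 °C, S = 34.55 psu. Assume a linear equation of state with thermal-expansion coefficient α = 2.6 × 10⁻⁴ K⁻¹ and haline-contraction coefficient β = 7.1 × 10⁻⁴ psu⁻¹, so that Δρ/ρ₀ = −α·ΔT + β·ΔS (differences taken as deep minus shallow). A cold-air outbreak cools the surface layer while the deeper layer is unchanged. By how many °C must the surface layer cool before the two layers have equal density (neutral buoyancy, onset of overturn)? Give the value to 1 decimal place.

Neutral buoyancy requires Δρ = 0, i.e. −α(T_deep − T_surf′) + β(S_deep − S_surf) = 0.
T_surf′ = T_deep − (β/α)·ΔS = 11.1 − (7.1 × 10⁻⁴/2.6 × 10⁻⁴)·(+0.41) = 9.980 °C.
Cooling required: 16.1 − (9.980) = 6.120 °C.

6.1 °C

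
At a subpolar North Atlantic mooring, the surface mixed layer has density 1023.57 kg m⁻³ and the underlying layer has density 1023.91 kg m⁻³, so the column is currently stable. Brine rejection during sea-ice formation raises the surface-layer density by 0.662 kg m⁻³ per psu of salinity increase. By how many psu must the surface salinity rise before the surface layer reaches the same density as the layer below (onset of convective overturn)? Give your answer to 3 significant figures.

Density deficit of the surface layer: 1023.91 − 1023.57 = 0.34 kg m⁻³.
Required change = 0.34 / 0.662 = 0.514 psu.

0.514 psu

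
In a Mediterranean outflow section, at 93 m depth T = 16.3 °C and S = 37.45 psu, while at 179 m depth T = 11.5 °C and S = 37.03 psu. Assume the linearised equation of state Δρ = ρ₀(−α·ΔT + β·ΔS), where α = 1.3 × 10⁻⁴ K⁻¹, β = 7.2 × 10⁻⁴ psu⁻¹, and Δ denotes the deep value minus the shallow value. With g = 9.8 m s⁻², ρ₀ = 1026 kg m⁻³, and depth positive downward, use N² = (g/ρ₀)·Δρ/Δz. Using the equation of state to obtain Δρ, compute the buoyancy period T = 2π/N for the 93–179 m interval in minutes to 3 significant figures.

17.3 min

ΔT = -4.8 K, ΔS = -0.42 psu (deep − shallow).
Δρ/ρ₀ = −αΔT + βΔS = 6.24 × 10⁻⁴ − 3.024 × 10⁻⁴ = 3.216 × 10⁻⁴, so Δρ ≈ 0.3300 kg m⁻³.
N² = (g/ρ₀)·Δρ/Δz = g·(Δρ/ρ₀)/Δz = 9.8 × 3.216 × 10⁻⁴ / 86 = 3.6647 × 10⁻⁵ s⁻².
N = √(3.6647 × 10⁻⁵) = 6.0537 × 10⁻³ rad s⁻¹ → T = 2π/N = 1.0379 × 10³ s = 17.298 min ≈ 17.3 min.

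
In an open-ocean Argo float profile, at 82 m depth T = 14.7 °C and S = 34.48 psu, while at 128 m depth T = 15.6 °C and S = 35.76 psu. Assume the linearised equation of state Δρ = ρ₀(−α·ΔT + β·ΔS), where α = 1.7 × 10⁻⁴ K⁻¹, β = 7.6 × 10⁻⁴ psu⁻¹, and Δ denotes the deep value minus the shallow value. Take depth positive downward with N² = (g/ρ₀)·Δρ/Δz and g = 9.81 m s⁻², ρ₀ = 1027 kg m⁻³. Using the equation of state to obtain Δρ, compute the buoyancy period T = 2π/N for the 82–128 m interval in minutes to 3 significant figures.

7.92 min

ΔT = +0.9 K, ΔS = +1.28 psu (deep − shallow).
Δρ/ρ₀ = −αΔT + βΔS = -1.53 × 10⁻⁴ + 9.728 × 10⁻⁴ = 8.198 × 10⁻⁴, so Δρ ≈ 0.8419 kg m⁻³.
N² = (g/ρ₀)·Δρ/Δz = g·(Δρ/ρ₀)/Δz = 9.81 × 8.198 × 10⁻⁴ / 46 = 1.7483 × 10⁻⁴ s⁻².
N = √(1.7483 × 10⁻⁴) = 0.013222 rad s⁻¹ → T = 2π/N = 475.21 s = 7.9202 min ≈ 7.92 min.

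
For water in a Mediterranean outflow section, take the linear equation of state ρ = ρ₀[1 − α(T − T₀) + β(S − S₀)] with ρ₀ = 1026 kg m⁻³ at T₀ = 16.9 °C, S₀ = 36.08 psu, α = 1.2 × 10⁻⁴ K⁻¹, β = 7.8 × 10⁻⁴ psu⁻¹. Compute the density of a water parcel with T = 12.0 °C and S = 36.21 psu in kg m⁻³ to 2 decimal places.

T − T₀ = -4.9 K, S − S₀ = +0.13 psu.
Bracket = 1 − α·(-4.9) + β·(+0.13) = 1 + (6.894 × 10⁻⁴) = 1.0006894.
ρ = 1026 × 1.0006894 = 1026.71 kg m⁻³.

1026.71 kg m⁻³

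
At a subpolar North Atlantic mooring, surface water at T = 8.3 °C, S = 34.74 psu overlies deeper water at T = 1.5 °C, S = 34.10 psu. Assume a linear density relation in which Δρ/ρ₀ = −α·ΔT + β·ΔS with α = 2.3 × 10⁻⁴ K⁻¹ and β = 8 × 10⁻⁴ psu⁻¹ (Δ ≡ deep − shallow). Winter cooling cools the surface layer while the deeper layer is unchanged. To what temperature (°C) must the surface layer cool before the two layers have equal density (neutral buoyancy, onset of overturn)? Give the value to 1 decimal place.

Neutral buoyancy requires Δρ = 0, i.e. −α(T_deep − T_surf′) + β(S_deep − S_surf) = 0.
T_surf′ = T_deep − (β/α)·ΔS = 1.5 − (8 × 10⁻⁴/2.3 × 10⁻⁴)·(-0.64) = 3.726 °C.
Cooling required: 8.3 − (3.726) = 4.574 °C.

3.7 °C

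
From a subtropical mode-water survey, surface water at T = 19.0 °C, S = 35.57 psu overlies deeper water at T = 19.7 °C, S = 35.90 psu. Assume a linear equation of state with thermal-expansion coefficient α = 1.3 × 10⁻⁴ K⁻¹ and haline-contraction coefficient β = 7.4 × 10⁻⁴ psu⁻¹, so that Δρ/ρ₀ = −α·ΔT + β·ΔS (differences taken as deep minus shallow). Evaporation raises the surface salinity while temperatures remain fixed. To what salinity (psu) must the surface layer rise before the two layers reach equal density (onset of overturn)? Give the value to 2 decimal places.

Neutral buoyancy requires −α(T_deep − T_surf) + β(S_deep − S_surf′) = 0.
S_surf′ = S_deep − (α/β)·ΔT = 35.90 − (1.3 × 10⁻⁴/7.4 × 10⁻⁴)·(+0.7) = 35.7770 psu.
Increase required: 35.7770 − 35.57 = 0.2070 psu.

35.78 psu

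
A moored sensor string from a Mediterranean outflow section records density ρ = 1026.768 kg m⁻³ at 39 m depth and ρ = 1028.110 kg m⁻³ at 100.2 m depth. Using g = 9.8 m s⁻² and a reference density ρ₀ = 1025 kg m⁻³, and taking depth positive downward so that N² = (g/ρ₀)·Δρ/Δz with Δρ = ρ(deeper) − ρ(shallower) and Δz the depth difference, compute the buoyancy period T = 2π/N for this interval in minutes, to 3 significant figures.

Δρ = 1028.110 − 1026.768 = 1.342 kg m⁻³ over Δz = 100.2 − 39 = 61.2 m.
N² = (9.8/1025) × (1.342/61.2) = 2.0965 × 10⁻⁴ s⁻².
N = √(2.0965 × 10⁻⁴) = 0.014479 rad s⁻¹, so T = 2π/N = 433.95 s = 7.2325 min ≈ 7.23 min.

7.23 min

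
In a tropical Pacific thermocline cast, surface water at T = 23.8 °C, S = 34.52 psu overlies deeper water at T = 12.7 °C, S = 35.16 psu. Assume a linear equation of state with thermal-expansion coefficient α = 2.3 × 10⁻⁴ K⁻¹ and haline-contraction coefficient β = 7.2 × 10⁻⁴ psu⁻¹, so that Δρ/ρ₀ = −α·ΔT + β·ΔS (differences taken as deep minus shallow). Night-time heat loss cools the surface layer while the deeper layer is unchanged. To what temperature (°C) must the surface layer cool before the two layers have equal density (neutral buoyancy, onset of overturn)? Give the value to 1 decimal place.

10.7 °C

Neutral buoyancy requires Δρ = 0, i.e. −α(T_deep − T_surf′) + β(S_deep − S_surf) = 0.
T_surf′ = T_deep − (β/α)·ΔS = 12.7 − (7.2 × 10⁻⁴/2.3 × 10⁻⁴)·(+0.64) = 10.697 °C.
Cooling required: 23.8 − (10.697) = 13.103 °C.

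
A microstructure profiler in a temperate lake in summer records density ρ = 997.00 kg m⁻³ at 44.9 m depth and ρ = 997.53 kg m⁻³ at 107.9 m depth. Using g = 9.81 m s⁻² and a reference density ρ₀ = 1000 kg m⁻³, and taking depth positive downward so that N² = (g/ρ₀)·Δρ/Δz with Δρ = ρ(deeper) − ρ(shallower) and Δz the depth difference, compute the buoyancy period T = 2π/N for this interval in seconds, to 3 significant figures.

692 s

Δρ = 997.53 − 997.00 = 0.53 kg m⁻³ over Δz = 107.9 − 44.9 = 63 m.
N² = (9.81/1000) × (0.53/63) = 8.2529 × 10⁻⁵ s⁻².
N = √(8.2529 × 10⁻⁵) = 9.0845 × 10⁻³ rad s⁻¹, so T = 2π/N = 691.64 s ≈ 692 s.
A positive N² confirms static stability across the interval.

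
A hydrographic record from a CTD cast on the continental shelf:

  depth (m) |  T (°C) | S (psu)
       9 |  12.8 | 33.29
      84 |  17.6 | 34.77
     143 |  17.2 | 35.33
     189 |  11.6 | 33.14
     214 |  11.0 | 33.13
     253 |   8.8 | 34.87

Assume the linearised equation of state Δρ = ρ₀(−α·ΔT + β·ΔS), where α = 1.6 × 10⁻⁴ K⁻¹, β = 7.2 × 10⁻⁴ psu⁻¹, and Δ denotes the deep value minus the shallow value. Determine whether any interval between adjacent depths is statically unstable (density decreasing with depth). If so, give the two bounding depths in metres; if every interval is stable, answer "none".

143–189 m

Evaluate Δρ/ρ₀ = −αΔT + βΔS across each adjacent pair:
  9–84 m: −αΔT+βΔS = −(1.6 × 10⁻⁴)(+4.8)+(7.2 × 10⁻⁴)(+1.48) = 3.0 × 10⁻⁴ → stable
  84–143 m: −αΔT+βΔS = −(1.6 × 10⁻⁴)(-0.4)+(7.2 × 10⁻⁴)(+0.56) = 4.7 × 10⁻⁴ → stable
  143–189 m: −αΔT+βΔS = −(1.6 × 10⁻⁴)(-5.6)+(7.2 × 10⁻⁴)(-2.19) = -6.8 × 10⁻⁴ → UNSTABLE
  189–214 m: −αΔT+βΔS = −(1.6 × 10⁻⁴)(-0.6)+(7.2 × 10⁻⁴)(-0.01) = 8.9 × 10⁻⁵ → stable
  214–253 m: −αΔT+βΔS = −(1.6 × 10⁻⁴)(-2.2)+(7.2 × 10⁻⁴)(+1.74) = 1.6 × 10⁻³ → stable
The 143–189 m interval has Δρ < 0: lighter water underlies denser water.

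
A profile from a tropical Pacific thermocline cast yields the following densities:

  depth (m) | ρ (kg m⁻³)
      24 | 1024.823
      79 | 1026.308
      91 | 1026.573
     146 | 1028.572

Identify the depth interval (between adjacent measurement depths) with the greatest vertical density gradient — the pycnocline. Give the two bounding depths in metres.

91–146 m

Compute the density gradient over each adjacent pair:
  24–79 m: Δρ/Δz = 1.485/55 = 0.027 kg m⁻⁴
  79–91 m: Δρ/Δz = 0.265/12 = 0.022 kg m⁻⁴
  91–146 m: Δρ/Δz = 1.999/55 = 0.036 kg m⁻⁴
The largest gradient is in the 91–146 m interval — the pycnocline.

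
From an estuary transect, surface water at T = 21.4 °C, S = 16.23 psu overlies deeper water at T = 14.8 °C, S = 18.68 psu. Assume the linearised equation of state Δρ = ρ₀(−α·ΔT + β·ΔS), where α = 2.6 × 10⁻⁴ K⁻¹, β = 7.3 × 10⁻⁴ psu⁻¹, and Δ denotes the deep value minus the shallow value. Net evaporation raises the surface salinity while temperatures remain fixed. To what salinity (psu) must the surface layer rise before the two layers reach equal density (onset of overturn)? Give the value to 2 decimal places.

21.03 psu

Neutral buoyancy requires −α(T_deep − T_surf) + β(S_deep − S_surf′) = 0.
S_surf′ = S_deep − (α/β)·ΔT = 18.68 − (2.6 × 10⁻⁴/7.3 × 10⁻⁴)·(-6.6) = 21.0307 psu.
Increase required: 21.0307 − 16.23 = 4.8007 psu.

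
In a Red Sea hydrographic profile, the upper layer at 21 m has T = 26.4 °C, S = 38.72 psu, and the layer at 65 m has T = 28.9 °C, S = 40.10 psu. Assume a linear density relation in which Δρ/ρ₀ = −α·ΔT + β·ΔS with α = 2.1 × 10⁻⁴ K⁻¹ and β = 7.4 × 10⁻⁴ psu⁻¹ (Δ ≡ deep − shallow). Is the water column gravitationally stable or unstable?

stable

ΔT = 28.9 − 26.4 = +2.5 K and ΔS = 40.10 − 38.72 = +1.38 psu (deep − shallow).
−αΔT = -5.25 × 10⁻⁴; βΔS = 1.0212 × 10⁻³; sum Δρ/ρ₀ = 4.962 × 10⁻⁴.
Δρ/ρ₀ > 0, so Δρ > 0: deeper water is denser → statically stable.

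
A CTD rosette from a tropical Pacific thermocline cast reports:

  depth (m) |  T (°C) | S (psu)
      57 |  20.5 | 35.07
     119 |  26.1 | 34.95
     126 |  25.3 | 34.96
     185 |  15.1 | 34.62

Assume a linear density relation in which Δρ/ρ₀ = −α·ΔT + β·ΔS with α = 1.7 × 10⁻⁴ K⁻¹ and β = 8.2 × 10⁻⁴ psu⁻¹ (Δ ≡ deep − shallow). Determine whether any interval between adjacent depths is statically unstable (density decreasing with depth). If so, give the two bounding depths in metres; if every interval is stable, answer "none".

Evaluate Δρ/ρ₀ = −αΔT + βΔS across each adjacent pair:
  57–119 m: −αΔT+βΔS = −(1.7 × 10⁻⁴)(+5.6)+(8.2 × 10⁻⁴)(-0.12) = -1.1 × 10⁻³ → UNSTABLE
  119–126 m: −αΔT+βΔS = −(1.7 × 10⁻⁴)(-0.8)+(8.2 × 10⁻⁴)(+0.01) = 1.4 × 10⁻⁴ → stable
  126–185 m: −αΔT+βΔS = −(1.7 × 10⁻⁴)(-10.2)+(8.2 × 10⁻⁴)(-0.34) = 1.5 × 10⁻³ → stable
The 57–119 m interval has Δρ < 0: lighter water underlies denser water.

57–119 m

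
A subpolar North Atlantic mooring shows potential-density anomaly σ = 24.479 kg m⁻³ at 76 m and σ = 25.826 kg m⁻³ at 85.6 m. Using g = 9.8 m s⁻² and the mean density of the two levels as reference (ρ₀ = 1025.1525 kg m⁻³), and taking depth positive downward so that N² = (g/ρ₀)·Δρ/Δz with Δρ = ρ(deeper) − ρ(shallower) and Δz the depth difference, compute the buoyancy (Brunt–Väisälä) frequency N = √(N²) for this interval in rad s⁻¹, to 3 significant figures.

0.0366 rad s⁻¹

Δρ = 1025.826 − 1024.479 = 1.347 kg m⁻³ over Δz = 85.6 − 76 = 9.6 m.
N² = (9.8/1025.1525) × (1.347/9.6) = 1.3413 × 10⁻³ s⁻².
N = √(1.3413 × 10⁻³) = 0.036624 rad s⁻¹ ≈ 0.0366 rad s⁻¹.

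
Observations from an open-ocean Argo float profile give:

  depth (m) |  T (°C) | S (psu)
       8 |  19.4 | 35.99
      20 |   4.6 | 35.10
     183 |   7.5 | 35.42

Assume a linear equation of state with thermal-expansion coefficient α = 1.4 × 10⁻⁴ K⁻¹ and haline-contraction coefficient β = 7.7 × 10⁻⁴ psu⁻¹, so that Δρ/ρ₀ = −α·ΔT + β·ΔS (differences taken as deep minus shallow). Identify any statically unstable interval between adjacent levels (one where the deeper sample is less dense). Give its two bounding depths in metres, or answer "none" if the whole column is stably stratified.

20–183 m

Evaluate Δρ/ρ₀ = −αΔT + βΔS across each adjacent pair:
  8–20 m: −αΔT+βΔS = −(1.4 × 10⁻⁴)(-14.8)+(7.7 × 10⁻⁴)(-0.89) = 1.4 × 10⁻³ → stable
  20–183 m: −αΔT+βΔS = −(1.4 × 10⁻⁴)(+2.9)+(7.7 × 10⁻⁴)(+0.32) = -1.6 × 10⁻⁴ → UNSTABLE
The 20–183 m interval has Δρ < 0: lighter water underlies denser water.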